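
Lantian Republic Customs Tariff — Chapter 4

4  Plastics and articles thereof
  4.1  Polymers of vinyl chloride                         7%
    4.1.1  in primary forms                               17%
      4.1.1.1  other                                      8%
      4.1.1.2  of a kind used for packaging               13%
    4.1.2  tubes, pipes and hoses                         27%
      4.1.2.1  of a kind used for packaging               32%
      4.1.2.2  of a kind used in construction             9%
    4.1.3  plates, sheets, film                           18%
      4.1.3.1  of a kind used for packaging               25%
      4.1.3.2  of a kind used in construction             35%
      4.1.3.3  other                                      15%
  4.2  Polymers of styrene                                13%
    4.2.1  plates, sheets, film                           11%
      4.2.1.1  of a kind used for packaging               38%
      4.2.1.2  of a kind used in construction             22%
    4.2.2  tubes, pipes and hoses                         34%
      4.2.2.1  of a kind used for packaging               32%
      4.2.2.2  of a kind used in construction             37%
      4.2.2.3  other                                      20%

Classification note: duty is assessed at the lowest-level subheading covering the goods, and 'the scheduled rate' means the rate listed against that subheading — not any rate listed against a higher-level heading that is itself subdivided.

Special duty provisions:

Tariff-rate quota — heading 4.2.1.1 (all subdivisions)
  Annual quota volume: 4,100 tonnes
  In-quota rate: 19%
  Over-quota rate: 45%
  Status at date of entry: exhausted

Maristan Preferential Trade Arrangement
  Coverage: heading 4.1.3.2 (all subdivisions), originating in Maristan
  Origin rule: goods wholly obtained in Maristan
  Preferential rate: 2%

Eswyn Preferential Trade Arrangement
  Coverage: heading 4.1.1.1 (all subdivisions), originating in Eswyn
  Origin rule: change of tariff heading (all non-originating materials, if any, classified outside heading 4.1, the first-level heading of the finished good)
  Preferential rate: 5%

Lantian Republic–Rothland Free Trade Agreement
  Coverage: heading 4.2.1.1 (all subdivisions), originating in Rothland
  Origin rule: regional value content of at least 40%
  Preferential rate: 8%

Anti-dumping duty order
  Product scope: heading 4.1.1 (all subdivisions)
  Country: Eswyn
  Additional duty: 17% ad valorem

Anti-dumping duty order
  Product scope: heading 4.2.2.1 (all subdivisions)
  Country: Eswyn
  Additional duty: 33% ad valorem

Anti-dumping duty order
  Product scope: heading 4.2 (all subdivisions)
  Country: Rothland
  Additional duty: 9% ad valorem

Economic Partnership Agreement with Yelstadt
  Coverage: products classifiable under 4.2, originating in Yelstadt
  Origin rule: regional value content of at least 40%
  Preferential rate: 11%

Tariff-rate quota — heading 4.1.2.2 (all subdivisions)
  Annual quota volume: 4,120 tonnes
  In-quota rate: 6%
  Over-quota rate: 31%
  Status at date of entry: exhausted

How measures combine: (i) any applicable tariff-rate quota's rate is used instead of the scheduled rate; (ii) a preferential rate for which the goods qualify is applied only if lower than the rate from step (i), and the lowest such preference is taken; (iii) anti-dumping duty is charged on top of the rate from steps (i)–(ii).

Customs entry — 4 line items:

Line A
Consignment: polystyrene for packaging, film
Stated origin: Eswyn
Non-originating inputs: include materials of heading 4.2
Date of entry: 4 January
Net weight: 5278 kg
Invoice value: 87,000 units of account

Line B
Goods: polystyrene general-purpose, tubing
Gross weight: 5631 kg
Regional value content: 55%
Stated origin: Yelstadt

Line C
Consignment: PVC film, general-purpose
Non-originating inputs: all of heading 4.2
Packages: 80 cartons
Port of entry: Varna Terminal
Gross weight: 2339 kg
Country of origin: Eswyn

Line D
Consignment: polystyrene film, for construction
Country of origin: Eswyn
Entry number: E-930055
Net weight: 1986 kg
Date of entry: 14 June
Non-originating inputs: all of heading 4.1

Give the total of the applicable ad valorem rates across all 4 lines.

Line A: polystyrene → 4.2; film → 4.2.1; for packaging → 4.2.1.1. Scheduled 38%. quota on 4.2.1.1 exhausted → over-quota 45%; Eswyn agreement on 4.1.1.1: 4.2.1.1 not covered. → 45%.
Line B: polystyrene → 4.2; tubing → 4.2.2; general-purpose → 4.2.2.3. Scheduled 20%. Yelstadt agreement on 4.2: RVC ≥ 40% → 11% available; preferential 11%. → 11%.
Line C: PVC → 4.1; film → 4.1.3; general-purpose → 4.1.3.3. Scheduled 15%. Eswyn agreement on 4.1.1.1: 4.1.3.3 not covered. → 15%.
Line D: polystyrene → 4.2; film → 4.2.1; for construction → 4.2.1.2. Scheduled 22%. Eswyn agreement on 4.1.1.1: 4.2.1.2 not covered. → 22%.
Sum: 45% + 11% + 15% + 22% = 93%.

93%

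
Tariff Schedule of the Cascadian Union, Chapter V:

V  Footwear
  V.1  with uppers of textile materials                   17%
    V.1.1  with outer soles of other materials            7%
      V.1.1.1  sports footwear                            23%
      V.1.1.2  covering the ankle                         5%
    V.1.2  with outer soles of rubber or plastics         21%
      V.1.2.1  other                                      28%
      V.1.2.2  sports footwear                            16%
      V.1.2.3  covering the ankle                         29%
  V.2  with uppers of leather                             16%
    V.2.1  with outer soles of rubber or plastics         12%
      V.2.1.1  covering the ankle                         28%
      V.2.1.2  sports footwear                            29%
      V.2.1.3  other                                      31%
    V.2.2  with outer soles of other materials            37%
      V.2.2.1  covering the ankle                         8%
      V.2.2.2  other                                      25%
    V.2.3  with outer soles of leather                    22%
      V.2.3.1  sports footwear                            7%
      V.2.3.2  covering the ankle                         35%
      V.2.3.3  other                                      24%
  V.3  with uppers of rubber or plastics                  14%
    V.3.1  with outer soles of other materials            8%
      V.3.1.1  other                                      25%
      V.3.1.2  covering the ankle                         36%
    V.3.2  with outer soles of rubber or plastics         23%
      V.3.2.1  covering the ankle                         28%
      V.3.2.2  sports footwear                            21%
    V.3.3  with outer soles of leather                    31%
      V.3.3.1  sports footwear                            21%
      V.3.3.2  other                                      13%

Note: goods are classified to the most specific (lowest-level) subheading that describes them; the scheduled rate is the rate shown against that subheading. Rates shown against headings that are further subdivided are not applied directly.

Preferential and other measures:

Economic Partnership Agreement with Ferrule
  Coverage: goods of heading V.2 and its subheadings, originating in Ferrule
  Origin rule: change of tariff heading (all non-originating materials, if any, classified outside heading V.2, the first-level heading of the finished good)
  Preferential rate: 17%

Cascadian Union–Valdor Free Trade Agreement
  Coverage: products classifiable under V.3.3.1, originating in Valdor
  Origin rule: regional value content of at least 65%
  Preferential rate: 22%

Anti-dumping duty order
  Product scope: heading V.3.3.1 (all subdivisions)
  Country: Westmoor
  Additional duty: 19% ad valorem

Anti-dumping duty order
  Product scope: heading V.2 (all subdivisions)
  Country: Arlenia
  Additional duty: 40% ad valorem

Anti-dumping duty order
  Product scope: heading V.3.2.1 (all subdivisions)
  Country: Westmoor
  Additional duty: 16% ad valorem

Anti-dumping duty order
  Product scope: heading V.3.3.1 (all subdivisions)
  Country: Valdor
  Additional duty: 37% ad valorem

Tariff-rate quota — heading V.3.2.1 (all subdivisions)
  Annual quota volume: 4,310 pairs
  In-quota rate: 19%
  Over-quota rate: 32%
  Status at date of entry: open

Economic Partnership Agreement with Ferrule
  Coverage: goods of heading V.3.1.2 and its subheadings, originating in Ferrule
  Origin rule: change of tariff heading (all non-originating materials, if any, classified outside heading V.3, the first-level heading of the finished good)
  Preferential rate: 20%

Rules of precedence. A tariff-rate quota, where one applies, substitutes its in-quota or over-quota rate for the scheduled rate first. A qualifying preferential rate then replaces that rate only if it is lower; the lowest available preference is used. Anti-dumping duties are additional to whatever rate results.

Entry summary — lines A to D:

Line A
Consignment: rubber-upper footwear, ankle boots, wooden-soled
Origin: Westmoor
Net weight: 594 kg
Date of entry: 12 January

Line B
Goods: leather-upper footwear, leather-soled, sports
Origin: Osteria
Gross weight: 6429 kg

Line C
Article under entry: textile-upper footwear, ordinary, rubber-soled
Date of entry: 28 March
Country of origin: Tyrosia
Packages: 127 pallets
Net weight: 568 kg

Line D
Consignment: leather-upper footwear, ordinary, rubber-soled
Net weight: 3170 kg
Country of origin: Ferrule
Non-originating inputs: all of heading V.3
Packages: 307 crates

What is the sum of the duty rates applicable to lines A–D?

88%

Line A: rubber-upper → V.3; wooden-soled → V.3.1; ankle boots → V.3.1.2. Scheduled 36%. No special measure applies. → 36%.
Line B: leather-upper → V.2; leather-soled → V.2.3; sports → V.2.3.1. Scheduled 7%. No special measure applies. → 7%.
Line C: textile-upper → V.1; rubber-soled → V.1.2; ordinary → V.1.2.1. Scheduled 28%. No special measure applies. → 28%.
Line D: leather-upper → V.2; rubber-soled → V.2.1; ordinary → V.2.1.3. Scheduled 31%. Ferrule agreement on V.2: CTH met → 17% available; Ferrule agreement on V.3.1.2: V.2.1.3 not covered; preferential 17%. → 17%.
Sum: 36% + 7% + 28% + 17% = 88%.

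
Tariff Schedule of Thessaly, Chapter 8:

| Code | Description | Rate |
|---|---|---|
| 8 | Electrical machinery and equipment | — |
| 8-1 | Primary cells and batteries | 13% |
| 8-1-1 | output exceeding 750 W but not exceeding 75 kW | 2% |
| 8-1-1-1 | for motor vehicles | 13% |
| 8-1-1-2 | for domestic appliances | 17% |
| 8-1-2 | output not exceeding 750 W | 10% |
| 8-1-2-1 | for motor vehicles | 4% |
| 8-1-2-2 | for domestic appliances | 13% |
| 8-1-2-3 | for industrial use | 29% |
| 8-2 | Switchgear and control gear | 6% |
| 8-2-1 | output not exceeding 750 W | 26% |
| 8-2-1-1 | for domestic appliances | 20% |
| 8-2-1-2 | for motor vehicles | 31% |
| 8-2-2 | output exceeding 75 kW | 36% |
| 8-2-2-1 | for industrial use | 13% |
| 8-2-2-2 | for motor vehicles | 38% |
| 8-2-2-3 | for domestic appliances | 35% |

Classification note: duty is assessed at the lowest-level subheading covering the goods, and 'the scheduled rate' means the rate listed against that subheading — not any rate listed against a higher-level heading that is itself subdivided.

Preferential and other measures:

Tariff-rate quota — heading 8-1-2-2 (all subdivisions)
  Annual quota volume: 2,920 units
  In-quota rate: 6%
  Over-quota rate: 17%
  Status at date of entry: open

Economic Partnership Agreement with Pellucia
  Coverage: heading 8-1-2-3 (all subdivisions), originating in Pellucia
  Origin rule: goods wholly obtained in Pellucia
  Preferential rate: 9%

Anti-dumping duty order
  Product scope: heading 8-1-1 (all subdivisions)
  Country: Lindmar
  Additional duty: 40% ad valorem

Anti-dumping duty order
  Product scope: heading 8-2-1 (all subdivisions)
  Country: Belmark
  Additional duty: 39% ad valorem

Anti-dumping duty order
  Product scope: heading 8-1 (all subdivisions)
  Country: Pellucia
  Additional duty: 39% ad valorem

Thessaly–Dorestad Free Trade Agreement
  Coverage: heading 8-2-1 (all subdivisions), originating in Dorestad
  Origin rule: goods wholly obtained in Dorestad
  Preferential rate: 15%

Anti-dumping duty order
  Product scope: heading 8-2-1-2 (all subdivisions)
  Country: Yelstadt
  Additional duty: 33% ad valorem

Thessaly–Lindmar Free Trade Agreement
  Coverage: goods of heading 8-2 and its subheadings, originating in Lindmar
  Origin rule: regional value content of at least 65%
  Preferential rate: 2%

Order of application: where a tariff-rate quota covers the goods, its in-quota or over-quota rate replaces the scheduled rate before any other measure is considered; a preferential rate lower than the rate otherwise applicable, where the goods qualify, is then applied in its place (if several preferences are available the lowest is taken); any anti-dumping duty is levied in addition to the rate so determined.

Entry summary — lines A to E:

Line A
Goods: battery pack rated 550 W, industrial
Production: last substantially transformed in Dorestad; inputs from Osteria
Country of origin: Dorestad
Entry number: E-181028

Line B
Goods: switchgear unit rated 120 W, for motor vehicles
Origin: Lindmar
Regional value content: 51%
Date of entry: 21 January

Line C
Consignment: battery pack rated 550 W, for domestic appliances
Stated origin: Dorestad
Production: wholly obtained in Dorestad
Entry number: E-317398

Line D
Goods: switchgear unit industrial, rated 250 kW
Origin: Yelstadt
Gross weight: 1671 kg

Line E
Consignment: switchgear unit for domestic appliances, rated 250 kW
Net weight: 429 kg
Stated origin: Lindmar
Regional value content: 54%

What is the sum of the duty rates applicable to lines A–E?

114%

Line A: battery pack → 8-1; rated 550 W → 8-1-2; industrial → 8-1-2-3. Scheduled 29%. Dorestad agreement on 8-2-1: 8-1-2-3 not covered. → 29%.
Line B: switchgear unit → 8-2; rated 120 W → 8-2-1; for motor vehicles → 8-2-1-2. Scheduled 31%. Lindmar agreement on 8-2: RVC < 65%. → 31%.
Line C: battery pack → 8-1; rated 550 W → 8-1-2; for domestic appliances → 8-1-2-2. Scheduled 13%. quota on 8-1-2-2 open → in-quota 6%; Dorestad agreement on 8-2-1: 8-1-2-2 not covered. → 6%.
Line D: switchgear unit → 8-2; rated 250 kW → 8-2-2; industrial → 8-2-2-1. Scheduled 13%. No special measure applies. → 13%.
Line E: switchgear unit → 8-2; rated 250 kW → 8-2-2; for domestic appliances → 8-2-2-3. Scheduled 35%. Lindmar agreement on 8-2: RVC < 65%. → 35%.
Sum: 29% + 31% + 6% + 13% + 35% = 114%.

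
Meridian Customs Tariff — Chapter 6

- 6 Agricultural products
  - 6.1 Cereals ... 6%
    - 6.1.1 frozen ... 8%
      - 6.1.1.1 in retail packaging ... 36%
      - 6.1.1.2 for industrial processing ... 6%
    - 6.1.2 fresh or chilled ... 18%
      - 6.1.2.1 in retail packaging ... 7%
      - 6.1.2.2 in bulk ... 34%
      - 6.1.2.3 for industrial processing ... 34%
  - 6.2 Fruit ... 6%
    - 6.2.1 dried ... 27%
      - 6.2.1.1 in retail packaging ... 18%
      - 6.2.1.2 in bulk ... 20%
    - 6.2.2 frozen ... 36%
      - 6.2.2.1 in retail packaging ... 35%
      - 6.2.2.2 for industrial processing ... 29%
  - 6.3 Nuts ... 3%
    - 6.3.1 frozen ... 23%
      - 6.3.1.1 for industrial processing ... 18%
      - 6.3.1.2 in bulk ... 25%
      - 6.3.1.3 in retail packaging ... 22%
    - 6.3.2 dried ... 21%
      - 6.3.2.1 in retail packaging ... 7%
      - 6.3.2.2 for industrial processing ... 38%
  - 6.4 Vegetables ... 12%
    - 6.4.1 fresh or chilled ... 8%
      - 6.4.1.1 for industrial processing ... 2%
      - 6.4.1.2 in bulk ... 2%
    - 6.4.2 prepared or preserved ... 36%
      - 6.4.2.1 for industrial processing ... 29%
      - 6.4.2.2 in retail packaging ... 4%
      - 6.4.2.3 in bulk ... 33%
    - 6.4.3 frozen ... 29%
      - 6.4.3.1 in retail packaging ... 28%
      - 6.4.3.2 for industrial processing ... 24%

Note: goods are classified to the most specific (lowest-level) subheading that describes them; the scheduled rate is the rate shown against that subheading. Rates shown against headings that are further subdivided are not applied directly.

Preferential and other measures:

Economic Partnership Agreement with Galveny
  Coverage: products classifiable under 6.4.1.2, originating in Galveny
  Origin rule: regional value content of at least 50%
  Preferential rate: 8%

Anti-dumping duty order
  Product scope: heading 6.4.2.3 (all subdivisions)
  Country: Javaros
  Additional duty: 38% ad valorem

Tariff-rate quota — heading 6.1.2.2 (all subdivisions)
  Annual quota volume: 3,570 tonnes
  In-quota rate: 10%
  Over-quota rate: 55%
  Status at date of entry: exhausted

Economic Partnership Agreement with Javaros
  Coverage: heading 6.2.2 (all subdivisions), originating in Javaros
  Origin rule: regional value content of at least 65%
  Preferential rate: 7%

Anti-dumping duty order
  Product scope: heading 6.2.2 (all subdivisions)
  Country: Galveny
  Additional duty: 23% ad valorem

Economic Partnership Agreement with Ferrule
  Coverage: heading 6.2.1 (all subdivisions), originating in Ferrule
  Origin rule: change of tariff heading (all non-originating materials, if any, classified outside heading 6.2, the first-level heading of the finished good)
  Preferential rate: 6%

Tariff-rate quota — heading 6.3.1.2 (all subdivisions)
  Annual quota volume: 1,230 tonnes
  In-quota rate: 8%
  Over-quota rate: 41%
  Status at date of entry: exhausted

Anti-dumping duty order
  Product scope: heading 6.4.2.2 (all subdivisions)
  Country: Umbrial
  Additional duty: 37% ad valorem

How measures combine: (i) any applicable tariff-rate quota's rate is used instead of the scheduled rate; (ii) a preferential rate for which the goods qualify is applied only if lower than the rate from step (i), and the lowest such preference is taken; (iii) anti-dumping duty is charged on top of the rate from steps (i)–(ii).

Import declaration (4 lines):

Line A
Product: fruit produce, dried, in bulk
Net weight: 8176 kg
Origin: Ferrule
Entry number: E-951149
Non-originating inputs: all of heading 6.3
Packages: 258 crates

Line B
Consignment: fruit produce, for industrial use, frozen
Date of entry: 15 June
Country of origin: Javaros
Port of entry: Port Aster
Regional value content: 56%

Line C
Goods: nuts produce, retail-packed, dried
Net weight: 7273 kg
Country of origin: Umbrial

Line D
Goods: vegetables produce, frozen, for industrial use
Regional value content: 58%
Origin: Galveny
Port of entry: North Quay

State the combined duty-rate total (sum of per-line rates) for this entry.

Line A: fruit → 6.2; dried → 6.2.1; in bulk → 6.2.1.2. Scheduled 20%. Ferrule agreement on 6.2.1: CTH met → 6% available; preferential 6%. → 6%.
Line B: fruit → 6.2; frozen → 6.2.2; for industrial use → 6.2.2.2. Scheduled 29%. Javaros agreement on 6.2.2: RVC < 65%. → 29%.
Line C: nuts → 6.3; dried → 6.3.2; retail-packed → 6.3.2.1. Scheduled 7%. No special measure applies. → 7%.
Line D: vegetables → 6.4; frozen → 6.4.3; for industrial use → 6.4.3.2. Scheduled 24%. Galveny agreement on 6.4.1.2: 6.4.3.2 not covered. → 24%.
Sum: 6% + 29% + 7% + 24% = 66%.

66%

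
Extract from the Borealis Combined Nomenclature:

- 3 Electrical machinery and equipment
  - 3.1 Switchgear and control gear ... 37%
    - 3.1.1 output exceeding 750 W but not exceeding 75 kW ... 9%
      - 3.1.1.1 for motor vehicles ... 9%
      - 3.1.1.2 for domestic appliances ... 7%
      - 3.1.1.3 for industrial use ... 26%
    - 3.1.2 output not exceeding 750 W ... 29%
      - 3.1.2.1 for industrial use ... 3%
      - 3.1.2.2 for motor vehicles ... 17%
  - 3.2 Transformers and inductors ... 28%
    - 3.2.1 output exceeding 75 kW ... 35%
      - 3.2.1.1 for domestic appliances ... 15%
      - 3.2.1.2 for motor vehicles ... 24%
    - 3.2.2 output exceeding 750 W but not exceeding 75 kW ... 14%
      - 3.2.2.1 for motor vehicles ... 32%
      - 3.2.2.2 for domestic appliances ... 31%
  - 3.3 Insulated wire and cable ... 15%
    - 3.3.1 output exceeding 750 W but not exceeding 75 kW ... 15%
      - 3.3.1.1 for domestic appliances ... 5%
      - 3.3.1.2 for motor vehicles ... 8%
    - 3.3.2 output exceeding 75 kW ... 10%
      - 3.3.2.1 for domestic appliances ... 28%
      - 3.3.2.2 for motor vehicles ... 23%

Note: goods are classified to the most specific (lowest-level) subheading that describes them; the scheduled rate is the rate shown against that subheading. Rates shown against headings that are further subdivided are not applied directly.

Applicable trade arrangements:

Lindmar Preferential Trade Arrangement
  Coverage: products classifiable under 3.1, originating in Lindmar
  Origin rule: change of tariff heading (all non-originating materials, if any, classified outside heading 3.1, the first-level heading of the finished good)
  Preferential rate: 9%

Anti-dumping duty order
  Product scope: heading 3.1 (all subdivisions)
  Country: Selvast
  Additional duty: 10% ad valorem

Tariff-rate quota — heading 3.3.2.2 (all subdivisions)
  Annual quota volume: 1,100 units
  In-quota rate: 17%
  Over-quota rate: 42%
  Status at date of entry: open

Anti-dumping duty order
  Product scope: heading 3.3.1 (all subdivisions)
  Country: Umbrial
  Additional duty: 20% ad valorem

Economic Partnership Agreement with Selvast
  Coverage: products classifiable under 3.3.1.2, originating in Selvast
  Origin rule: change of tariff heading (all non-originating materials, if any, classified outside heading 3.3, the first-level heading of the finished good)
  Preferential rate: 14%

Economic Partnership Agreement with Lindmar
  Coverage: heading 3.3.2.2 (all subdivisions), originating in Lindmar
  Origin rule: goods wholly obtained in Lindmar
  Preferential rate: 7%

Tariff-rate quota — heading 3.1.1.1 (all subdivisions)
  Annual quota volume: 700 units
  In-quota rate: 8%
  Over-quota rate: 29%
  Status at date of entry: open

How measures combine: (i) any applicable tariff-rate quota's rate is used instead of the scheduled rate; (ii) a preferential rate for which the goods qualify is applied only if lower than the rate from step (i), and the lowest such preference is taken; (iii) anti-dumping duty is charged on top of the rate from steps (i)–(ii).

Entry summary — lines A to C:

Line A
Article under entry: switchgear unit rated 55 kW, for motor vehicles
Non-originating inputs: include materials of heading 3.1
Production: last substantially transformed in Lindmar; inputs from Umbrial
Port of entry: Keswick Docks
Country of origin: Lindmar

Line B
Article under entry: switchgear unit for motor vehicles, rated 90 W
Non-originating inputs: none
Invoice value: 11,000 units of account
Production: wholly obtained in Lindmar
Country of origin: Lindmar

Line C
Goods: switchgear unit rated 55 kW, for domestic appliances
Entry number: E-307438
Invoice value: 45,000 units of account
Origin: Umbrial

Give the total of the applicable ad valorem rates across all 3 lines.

24%

Line A: switchgear unit → 3.1; rated 55 kW → 3.1.1; for motor vehicles → 3.1.1.1. Scheduled 9%. quota on 3.1.1.1 open → in-quota 8%; Lindmar agreement on 3.1: CTH not met; Lindmar agreement on 3.3.2.2: 3.1.1.1 not covered. → 8%.
Line B: switchgear unit → 3.1; rated 90 W → 3.1.2; for motor vehicles → 3.1.2.2. Scheduled 17%. Lindmar agreement on 3.1: CTH met → 9% available; Lindmar agreement on 3.3.2.2: 3.1.2.2 not covered; preferential 9%. → 9%.
Line C: switchgear unit → 3.1; rated 55 kW → 3.1.1; for domestic appliances → 3.1.1.2. Scheduled 7%. No special measure applies. → 7%.
Sum: 8% + 9% + 7% = 24%.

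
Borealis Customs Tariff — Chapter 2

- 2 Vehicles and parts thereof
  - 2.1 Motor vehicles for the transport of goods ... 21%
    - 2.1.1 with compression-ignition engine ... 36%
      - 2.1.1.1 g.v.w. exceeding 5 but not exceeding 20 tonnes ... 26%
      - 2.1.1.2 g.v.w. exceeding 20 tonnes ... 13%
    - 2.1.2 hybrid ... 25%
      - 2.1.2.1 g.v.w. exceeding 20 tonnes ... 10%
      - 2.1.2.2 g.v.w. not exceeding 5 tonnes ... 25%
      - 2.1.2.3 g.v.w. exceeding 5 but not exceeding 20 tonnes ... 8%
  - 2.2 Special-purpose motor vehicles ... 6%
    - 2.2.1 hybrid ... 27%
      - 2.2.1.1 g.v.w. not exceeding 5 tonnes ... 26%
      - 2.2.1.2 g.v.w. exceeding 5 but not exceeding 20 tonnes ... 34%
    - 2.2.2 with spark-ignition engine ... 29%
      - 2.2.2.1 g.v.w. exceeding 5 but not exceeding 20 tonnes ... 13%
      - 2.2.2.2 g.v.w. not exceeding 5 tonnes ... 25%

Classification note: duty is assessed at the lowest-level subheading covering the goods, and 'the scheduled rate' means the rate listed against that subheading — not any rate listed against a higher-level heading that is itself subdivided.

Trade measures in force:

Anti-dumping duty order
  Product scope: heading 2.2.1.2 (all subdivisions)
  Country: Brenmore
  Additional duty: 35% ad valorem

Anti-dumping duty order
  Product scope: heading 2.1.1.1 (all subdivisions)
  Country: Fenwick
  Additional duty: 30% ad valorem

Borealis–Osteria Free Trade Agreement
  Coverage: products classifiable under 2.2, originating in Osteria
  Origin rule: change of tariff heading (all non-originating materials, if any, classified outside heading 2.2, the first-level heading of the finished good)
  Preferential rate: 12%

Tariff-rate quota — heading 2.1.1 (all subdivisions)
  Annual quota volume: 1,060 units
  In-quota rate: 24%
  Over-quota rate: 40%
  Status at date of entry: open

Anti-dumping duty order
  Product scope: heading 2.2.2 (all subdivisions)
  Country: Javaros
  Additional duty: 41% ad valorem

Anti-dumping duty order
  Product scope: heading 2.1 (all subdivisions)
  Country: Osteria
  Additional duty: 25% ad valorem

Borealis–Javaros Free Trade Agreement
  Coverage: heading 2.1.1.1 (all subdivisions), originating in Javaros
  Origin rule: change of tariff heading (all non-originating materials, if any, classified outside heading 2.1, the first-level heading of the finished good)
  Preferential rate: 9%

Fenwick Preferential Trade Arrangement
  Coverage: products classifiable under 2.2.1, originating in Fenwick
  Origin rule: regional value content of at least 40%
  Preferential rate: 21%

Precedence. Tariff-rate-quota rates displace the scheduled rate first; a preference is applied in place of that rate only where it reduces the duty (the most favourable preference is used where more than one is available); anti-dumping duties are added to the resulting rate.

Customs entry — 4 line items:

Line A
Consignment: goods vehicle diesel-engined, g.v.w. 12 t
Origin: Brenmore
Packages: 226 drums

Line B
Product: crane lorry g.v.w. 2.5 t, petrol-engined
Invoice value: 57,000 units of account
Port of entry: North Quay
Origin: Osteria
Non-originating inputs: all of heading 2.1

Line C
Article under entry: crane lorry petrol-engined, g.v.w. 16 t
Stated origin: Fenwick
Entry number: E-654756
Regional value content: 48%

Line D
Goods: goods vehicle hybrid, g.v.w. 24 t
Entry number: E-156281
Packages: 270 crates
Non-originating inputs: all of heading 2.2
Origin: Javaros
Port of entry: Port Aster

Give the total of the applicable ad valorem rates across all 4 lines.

59%

Line A: goods vehicle → 2.1; diesel-engined → 2.1.1; g.v.w. 12 t → 2.1.1.1. Scheduled 26%. quota on 2.1.1 open → in-quota 24%. → 24%.
Line B: crane lorry → 2.2; petrol-engined → 2.2.2; g.v.w. 2.5 t → 2.2.2.2. Scheduled 25%. Osteria agreement on 2.2: CTH met → 12% available; preferential 12%. → 12%.
Line C: crane lorry → 2.2; petrol-engined → 2.2.2; g.v.w. 16 t → 2.2.2.1. Scheduled 13%. Fenwick agreement on 2.2.1: 2.2.2.1 not covered. → 13%.
Line D: goods vehicle → 2.1; hybrid → 2.1.2; g.v.w. 24 t → 2.1.2.1. Scheduled 10%. Javaros agreement on 2.1.1.1: 2.1.2.1 not covered. → 10%.
Sum: 24% + 12% + 13% + 10% = 59%.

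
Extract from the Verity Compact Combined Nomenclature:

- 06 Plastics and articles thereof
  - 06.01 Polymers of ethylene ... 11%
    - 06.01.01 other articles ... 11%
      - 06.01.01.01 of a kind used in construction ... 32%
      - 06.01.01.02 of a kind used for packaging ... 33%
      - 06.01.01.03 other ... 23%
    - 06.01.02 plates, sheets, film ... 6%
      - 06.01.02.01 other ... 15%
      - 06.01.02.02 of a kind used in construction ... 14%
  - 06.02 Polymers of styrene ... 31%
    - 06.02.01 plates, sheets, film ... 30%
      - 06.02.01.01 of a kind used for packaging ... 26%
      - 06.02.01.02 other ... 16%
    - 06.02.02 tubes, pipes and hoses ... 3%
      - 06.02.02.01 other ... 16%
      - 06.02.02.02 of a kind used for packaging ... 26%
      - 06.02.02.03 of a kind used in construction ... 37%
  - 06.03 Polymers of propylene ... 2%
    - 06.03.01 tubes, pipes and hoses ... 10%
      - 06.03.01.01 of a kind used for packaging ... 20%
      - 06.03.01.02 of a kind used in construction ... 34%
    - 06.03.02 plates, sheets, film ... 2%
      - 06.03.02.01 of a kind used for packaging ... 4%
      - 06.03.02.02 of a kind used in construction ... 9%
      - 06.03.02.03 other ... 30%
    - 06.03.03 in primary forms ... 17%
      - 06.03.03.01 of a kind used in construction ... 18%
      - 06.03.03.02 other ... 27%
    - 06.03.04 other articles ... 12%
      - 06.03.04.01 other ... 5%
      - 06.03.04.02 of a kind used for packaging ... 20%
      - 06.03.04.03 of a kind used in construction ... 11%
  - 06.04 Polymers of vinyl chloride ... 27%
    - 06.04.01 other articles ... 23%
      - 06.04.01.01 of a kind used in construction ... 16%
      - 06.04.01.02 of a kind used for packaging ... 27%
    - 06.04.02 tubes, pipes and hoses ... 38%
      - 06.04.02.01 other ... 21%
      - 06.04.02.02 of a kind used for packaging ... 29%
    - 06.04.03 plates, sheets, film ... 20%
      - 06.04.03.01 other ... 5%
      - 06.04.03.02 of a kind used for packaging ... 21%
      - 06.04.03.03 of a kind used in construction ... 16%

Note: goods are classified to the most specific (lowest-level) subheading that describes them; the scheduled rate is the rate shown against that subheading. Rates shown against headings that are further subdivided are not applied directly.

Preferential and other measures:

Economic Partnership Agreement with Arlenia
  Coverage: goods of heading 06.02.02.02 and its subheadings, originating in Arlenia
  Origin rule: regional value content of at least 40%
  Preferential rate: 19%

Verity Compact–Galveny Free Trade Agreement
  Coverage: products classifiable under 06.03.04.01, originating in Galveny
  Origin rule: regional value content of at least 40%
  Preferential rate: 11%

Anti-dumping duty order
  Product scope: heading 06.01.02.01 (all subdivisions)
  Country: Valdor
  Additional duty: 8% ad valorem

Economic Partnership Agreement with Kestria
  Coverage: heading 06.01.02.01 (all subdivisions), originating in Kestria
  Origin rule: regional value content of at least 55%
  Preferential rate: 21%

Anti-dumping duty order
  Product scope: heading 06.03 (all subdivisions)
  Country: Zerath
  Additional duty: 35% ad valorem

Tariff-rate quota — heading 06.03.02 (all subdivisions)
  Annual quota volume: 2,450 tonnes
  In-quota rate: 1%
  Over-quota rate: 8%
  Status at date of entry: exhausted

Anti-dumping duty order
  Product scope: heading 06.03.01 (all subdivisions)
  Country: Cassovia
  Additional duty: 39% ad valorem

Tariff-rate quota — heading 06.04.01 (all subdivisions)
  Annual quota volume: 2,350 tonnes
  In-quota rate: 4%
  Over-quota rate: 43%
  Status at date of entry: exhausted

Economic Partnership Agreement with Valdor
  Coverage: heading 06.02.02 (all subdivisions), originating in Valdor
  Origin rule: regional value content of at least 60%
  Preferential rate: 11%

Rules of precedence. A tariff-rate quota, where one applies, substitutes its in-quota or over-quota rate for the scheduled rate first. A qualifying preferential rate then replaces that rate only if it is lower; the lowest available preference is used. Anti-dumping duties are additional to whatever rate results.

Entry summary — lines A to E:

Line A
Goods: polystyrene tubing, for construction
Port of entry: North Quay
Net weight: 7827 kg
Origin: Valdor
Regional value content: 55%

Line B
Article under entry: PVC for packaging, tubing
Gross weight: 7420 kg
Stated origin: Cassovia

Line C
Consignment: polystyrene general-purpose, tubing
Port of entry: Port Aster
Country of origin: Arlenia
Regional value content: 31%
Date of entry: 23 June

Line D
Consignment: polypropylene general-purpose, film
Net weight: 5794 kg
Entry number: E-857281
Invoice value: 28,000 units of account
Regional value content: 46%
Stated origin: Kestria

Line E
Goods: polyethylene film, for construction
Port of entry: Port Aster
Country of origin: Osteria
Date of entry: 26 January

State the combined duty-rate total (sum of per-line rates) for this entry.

104%

Line A: polystyrene → 06.02; tubing → 06.02.02; for construction → 06.02.02.03. Scheduled 37%. Valdor agreement on 06.02.02: RVC < 60%. → 37%.
Line B: PVC → 06.04; tubing → 06.04.02; for packaging → 06.04.02.02. Scheduled 29%. No special measure applies. → 29%.
Line C: polystyrene → 06.02; tubing → 06.02.02; general-purpose → 06.02.02.01. Scheduled 16%. Arlenia agreement on 06.02.02.02: 06.02.02.01 not covered. → 16%.
Line D: polypropylene → 06.03; film → 06.03.02; general-purpose → 06.03.02.03. Scheduled 30%. quota on 06.03.02 exhausted → over-quota 8%; Kestria agreement on 06.01.02.01: 06.03.02.03 not covered. → 8%.
Line E: polyethylene → 06.01; film → 06.01.02; for construction → 06.01.02.02. Scheduled 14%. No special measure applies. → 14%.
Sum: 37% + 29% + 16% + 8% + 14% = 104%.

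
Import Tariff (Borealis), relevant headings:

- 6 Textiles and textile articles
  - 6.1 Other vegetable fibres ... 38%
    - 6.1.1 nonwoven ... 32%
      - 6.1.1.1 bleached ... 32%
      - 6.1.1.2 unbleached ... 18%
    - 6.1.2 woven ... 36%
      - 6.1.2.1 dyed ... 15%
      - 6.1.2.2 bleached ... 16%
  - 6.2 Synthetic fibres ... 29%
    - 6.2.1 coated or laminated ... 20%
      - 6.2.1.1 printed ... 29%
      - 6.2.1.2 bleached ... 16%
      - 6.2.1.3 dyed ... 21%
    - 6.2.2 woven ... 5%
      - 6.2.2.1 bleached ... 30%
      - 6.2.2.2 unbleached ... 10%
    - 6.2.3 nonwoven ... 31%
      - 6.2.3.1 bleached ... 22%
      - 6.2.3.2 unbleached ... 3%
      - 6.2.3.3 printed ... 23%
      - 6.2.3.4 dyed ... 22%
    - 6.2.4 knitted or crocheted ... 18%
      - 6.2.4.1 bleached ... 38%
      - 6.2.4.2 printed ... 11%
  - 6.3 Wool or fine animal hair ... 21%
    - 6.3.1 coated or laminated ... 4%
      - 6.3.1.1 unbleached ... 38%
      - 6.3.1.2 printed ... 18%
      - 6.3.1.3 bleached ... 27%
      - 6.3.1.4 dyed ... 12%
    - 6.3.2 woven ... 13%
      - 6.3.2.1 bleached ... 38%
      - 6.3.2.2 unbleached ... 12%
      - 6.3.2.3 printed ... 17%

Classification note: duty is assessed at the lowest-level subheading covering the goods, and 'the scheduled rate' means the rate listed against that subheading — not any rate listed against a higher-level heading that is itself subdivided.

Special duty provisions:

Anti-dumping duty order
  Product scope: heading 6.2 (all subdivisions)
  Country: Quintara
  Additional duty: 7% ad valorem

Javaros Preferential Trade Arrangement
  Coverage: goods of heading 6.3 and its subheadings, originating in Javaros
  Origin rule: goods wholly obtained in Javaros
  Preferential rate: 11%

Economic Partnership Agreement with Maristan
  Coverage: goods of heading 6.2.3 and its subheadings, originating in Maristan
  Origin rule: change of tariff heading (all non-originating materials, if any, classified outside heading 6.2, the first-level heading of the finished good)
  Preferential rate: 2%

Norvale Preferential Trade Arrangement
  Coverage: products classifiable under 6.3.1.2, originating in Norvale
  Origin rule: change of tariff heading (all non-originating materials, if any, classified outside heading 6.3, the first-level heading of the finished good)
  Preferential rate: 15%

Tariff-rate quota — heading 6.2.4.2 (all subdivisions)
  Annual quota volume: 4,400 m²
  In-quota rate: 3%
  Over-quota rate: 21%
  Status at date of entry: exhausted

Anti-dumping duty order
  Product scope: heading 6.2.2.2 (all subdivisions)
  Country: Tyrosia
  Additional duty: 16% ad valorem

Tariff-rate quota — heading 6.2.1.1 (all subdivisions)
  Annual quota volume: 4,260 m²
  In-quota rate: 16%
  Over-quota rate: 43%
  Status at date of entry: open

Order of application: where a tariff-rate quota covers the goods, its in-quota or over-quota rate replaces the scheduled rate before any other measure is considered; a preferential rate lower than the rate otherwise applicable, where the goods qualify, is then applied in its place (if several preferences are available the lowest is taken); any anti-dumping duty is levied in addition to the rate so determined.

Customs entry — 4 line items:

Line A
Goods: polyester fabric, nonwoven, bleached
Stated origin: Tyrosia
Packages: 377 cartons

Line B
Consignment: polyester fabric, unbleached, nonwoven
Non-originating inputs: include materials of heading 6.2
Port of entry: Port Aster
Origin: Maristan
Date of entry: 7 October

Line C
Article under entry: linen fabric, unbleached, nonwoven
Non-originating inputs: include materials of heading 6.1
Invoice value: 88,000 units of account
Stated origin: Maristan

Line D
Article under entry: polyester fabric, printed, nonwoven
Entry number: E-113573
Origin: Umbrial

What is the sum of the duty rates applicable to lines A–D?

66%

Line A: polyester → 6.2; nonwoven → 6.2.3; bleached → 6.2.3.1. Scheduled 22%. No special measure applies. → 22%.
Line B: polyester → 6.2; nonwoven → 6.2.3; unbleached → 6.2.3.2. Scheduled 3%. Maristan agreement on 6.2.3: CTH not met. → 3%.
Line C: linen → 6.1; nonwoven → 6.1.1; unbleached → 6.1.1.2. Scheduled 18%. Maristan agreement on 6.2.3: 6.1.1.2 not covered. → 18%.
Line D: polyester → 6.2; nonwoven → 6.2.3; printed → 6.2.3.3. Scheduled 23%. No special measure applies. → 23%.
Sum: 22% + 3% + 18% + 23% = 66%.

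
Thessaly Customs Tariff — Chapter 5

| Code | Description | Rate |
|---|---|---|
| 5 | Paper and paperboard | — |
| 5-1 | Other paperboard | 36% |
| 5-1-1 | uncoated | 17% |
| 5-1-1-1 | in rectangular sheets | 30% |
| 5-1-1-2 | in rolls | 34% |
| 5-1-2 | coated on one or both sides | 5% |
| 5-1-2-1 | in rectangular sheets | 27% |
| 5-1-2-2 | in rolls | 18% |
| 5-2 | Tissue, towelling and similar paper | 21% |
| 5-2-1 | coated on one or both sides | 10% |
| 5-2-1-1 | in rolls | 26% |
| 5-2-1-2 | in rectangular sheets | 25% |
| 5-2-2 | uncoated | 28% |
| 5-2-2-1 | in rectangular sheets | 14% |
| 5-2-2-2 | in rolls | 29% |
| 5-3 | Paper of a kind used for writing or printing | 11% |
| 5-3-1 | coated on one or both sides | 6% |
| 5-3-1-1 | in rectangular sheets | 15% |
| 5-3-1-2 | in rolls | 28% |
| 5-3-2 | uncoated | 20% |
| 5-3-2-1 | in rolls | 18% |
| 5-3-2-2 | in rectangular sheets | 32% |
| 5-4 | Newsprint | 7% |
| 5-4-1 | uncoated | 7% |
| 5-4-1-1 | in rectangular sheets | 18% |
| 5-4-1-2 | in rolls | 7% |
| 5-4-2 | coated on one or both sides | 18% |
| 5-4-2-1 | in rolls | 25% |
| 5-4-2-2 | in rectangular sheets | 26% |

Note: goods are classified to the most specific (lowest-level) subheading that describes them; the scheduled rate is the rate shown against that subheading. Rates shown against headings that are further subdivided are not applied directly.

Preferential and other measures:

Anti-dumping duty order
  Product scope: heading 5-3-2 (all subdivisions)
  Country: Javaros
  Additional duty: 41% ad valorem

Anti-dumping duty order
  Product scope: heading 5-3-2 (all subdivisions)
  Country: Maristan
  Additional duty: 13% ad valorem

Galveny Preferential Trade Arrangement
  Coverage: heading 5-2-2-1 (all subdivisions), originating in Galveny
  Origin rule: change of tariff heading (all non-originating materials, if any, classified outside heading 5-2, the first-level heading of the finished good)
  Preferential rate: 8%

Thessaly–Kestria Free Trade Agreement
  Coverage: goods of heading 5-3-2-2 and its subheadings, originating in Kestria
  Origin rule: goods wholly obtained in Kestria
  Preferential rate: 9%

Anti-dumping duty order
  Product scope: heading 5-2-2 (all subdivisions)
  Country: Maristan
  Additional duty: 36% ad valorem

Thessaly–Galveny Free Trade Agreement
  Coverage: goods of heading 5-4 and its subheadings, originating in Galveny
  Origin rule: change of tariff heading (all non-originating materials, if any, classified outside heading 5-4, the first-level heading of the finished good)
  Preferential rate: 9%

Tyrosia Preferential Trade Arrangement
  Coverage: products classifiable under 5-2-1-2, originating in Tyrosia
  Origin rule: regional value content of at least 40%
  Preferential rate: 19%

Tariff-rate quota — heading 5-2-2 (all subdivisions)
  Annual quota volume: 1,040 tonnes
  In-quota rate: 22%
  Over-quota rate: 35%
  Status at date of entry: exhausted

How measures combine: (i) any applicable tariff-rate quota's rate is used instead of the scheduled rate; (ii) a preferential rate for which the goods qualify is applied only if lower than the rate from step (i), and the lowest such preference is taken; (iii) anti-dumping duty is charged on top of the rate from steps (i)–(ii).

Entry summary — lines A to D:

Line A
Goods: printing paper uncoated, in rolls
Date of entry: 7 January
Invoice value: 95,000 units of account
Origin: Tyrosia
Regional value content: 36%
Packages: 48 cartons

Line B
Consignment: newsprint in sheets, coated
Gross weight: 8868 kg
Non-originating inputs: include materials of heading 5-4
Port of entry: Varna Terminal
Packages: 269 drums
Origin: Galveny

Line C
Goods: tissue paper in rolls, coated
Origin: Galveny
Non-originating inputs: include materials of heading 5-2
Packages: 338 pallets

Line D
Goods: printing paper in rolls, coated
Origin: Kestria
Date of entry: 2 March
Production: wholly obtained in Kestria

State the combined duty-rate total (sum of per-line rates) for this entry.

98%

Line A: printing paper → 5-3; uncoated → 5-3-2; in rolls → 5-3-2-1. Scheduled 18%. Tyrosia agreement on 5-2-1-2: 5-3-2-1 not covered. → 18%.
Line B: newsprint → 5-4; coated → 5-4-2; in sheets → 5-4-2-2. Scheduled 26%. Galveny agreement on 5-2-2-1: 5-4-2-2 not covered; Galveny agreement on 5-4: CTH not met. → 26%.
Line C: tissue paper → 5-2; coated → 5-2-1; in rolls → 5-2-1-1. Scheduled 26%. Galveny agreement on 5-2-2-1: 5-2-1-1 not covered; Galveny agreement on 5-4: 5-2-1-1 not covered. → 26%.
Line D: printing paper → 5-3; coated → 5-3-1; in rolls → 5-3-1-2. Scheduled 28%. Kestria agreement on 5-3-2-2: 5-3-1-2 not covered. → 28%.
Sum: 18% + 26% + 26% + 28% = 98%.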